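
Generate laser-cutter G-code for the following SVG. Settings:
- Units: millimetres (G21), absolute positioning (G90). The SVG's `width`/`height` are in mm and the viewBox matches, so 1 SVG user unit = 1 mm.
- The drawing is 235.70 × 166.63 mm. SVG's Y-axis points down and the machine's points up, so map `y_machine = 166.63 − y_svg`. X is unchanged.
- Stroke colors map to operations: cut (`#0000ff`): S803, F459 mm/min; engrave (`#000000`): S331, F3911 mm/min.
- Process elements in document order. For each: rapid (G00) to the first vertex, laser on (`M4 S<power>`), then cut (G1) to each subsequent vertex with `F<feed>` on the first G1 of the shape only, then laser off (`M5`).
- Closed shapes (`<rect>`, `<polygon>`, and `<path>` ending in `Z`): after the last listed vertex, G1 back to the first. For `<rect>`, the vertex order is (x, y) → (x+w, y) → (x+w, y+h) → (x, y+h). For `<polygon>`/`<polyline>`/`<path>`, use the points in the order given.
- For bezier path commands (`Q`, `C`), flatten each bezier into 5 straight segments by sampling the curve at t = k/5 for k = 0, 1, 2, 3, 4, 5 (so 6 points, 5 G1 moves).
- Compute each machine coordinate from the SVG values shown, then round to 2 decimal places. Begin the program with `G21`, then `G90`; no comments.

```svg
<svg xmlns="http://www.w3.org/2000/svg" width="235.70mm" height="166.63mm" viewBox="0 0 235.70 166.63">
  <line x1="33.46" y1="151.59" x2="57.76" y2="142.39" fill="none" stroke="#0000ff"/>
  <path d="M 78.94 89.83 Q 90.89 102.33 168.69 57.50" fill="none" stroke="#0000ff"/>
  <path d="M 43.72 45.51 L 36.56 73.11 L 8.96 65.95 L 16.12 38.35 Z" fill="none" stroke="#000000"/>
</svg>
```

G21
G90
G00 X33.46 Y15.04
M4 S803
G1 X57.76 Y24.24 F459
M5
G00 X78.94 Y76.80
M4 S803
G1 X86.35 Y74.09 F459
G1 X99.04 Y75.97
G1 X116.99 Y82.44
G1 X140.20 Y93.49
G1 X168.69 Y109.13
M5
G00 X43.72 Y121.12
M4 S331
G1 X36.56 Y93.52 F3911
G1 X8.96 Y100.68
G1 X16.12 Y128.28
G1 X43.72 Y121.12
M5

Since the viewBox matches the mm dimensions, user units are millimetres directly. The only transform is the Y-flip y_m = 166.63 − y_svg.

Shape 1 is a line segment drawn with `<line>`. Its stroke #0000ff means cut at S803, F459. After flipping Y the toolpath is (33.46,15.04) → (57.76,24.24).

Shape 2 is a quadratic bezier drawn with `<path>`. Its stroke #0000ff means cut at S803, F459. After flipping Y the toolpath is (78.94,76.80) → (86.35,74.09) → (99.04,75.97) → (116.99,82.44) → (140.20,93.49) → (168.69,109.13).

Shape 3 is a regular polygon drawn with `<path>`. Its stroke #000000 means engrave at S331, F3911. After flipping Y the toolpath is (43.72,121.12) → (36.56,93.52) → (8.96,100.68) → (16.12,128.28) → (43.72,121.12), returning to the start.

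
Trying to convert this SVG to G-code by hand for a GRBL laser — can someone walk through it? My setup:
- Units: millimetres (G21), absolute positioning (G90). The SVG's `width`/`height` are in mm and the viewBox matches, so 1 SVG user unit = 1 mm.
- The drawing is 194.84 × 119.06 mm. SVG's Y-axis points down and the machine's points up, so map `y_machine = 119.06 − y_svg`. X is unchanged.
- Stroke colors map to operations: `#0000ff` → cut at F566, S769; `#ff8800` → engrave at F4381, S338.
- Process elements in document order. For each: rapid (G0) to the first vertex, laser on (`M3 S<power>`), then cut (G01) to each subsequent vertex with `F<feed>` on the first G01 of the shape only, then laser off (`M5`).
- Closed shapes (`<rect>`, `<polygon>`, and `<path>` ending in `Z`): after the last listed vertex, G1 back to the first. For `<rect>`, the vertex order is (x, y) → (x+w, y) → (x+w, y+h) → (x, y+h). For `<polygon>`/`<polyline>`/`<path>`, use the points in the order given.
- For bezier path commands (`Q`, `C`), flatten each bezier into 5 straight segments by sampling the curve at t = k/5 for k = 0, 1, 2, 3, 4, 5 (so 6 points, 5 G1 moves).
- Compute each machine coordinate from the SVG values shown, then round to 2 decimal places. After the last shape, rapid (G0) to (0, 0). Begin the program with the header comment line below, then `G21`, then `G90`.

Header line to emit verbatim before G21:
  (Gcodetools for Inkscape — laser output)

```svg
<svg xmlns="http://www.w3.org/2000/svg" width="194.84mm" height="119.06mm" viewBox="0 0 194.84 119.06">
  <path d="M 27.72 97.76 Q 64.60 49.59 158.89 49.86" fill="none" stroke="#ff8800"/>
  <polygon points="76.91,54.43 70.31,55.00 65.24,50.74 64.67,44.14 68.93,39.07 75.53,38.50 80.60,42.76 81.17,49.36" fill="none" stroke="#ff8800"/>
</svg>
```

1 u = 1 mm; y_m = 119.06 − y.

[1] `<path>` quadratic bezier, #ff8800→engrave S338 F4381: (27.72,21.30) → (44.77,38.63) → (66.41,52.09) → (92.64,61.67) → (123.47,67.37) → (158.89,69.20)

[2] `<polygon>` regular polygon, #ff8800→engrave S338 F4381: (76.91,64.63) → (70.31,64.06) → (65.24,68.32) → (64.67,74.92) → (68.93,79.99) → (75.53,80.56) → (80.60,76.30) → (81.17,69.70) → (76.91,64.63) (closed)

(Gcodetools for Inkscape — laser output)
G21
G90
G0 X27.72 Y21.30
M3 S338
G01 X44.77 Y38.63 F4381
G01 X66.41 Y52.09
G01 X92.64 Y61.67
G01 X123.47 Y67.37
G01 X158.89 Y69.20
M5
G0 X76.91 Y64.63
M3 S338
G01 X70.31 Y64.06 F4381
G01 X65.24 Y68.32
G01 X64.67 Y74.92
G01 X68.93 Y79.99
G01 X75.53 Y80.56
G01 X80.60 Y76.30
G01 X81.17 Y69.70
G01 X76.91 Y64.63
M5
G0 X0.00 Y0.00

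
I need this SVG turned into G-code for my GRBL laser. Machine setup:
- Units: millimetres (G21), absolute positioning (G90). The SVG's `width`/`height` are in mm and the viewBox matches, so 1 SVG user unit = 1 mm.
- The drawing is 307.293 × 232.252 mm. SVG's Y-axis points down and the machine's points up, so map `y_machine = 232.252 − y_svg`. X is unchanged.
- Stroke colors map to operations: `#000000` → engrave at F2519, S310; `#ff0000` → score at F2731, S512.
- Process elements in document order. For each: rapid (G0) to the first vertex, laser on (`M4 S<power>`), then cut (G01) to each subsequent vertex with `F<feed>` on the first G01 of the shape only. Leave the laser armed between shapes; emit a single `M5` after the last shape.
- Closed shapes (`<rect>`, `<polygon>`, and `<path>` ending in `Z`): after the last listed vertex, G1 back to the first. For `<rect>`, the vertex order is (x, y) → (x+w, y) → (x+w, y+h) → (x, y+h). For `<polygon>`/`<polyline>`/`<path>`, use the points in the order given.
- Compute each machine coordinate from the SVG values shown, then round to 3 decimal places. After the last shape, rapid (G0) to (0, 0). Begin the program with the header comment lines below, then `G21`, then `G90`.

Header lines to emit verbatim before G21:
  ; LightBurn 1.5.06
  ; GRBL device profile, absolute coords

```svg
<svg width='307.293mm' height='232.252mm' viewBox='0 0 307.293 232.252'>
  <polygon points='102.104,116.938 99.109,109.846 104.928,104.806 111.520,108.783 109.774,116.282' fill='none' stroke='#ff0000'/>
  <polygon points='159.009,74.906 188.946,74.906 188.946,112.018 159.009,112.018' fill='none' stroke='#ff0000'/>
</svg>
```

; LightBurn 1.5.06
; GRBL device profile, absolute coords
G21
G90
G0 X102.104 Y115.314
M4 S512
G01 X99.109 Y122.406 F2731
G01 X104.928 Y127.446
G01 X111.520 Y123.469
G01 X109.774 Y115.970
G01 X102.104 Y115.314
G0 X159.009 Y157.346
M4 S512
G01 X188.946 Y157.346 F2731
G01 X188.946 Y120.234
G01 X159.009 Y120.234
G01 X159.009 Y157.346
M5
G0 X0.000 Y0.000

Since the viewBox matches the mm dimensions, user units are millimetres directly. The only transform is the Y-flip y_m = 232.252 − y_svg.

Shape 1 is a regular polygon drawn with `<polygon>`. Its stroke #ff0000 means score at S512, F2731. After flipping Y the toolpath is (102.104,115.314) → (99.109,122.406) → (104.928,127.446) → (111.520,123.469) → (109.774,115.970) → (102.104,115.314), returning to the start.

Shape 2 is a rectangle drawn with `<polygon>`. Its stroke #ff0000 means score at S512, F2731. After flipping Y the toolpath is (159.009,157.346) → (188.946,157.346) → (188.946,120.234) → (159.009,120.234) → (159.009,157.346), returning to the start.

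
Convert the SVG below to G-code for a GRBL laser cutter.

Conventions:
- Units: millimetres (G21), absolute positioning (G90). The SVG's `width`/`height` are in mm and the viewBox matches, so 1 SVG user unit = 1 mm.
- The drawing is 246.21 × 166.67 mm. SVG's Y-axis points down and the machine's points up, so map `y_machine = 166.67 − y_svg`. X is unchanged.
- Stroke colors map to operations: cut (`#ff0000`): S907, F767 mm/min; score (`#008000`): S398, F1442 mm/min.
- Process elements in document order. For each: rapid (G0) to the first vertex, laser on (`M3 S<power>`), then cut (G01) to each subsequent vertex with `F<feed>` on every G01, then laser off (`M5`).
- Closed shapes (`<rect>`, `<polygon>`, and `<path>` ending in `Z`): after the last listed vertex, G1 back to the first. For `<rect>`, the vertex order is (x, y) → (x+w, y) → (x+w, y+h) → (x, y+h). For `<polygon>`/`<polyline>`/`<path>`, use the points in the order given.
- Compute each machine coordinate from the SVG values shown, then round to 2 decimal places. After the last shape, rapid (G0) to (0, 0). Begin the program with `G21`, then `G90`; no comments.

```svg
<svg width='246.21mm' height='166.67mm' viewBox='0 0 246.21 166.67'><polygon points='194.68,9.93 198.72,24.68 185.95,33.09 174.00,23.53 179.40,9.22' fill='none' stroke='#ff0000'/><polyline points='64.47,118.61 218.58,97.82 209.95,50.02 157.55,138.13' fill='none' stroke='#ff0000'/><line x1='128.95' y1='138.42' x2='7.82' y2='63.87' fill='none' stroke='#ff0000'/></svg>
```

G21
G90
G0 X194.68 Y156.74
M3 S907
G01 X198.72 Y141.99 F767
G01 X185.95 Y133.58 F767
G01 X174.00 Y143.14 F767
G01 X179.40 Y157.45 F767
G01 X194.68 Y156.74 F767
M5
G0 X64.47 Y48.06
M3 S907
G01 X218.58 Y68.85 F767
G01 X209.95 Y116.65 F767
G01 X157.55 Y28.54 F767
M5
G0 X128.95 Y28.25
M3 S907
G01 X7.82 Y102.80 F767
M5
G0 X0.00 Y0.00

1 u = 1 mm; y_m = 166.67 − y.

[1] `<polygon>` regular polygon, #ff0000→cut S907 F767: (194.68,156.74) → (198.72,141.99) → (185.95,133.58) → (174.00,143.14) → (179.40,157.45) → (194.68,156.74) (closed)

[2] `<polyline>` open polyline, #ff0000→cut S907 F767: (64.47,48.06) → (218.58,68.85) → (209.95,116.65) → (157.55,28.54)

[3] `<line>` line segment, #ff0000→cut S907 F767: (128.95,28.25) → (7.82,102.80)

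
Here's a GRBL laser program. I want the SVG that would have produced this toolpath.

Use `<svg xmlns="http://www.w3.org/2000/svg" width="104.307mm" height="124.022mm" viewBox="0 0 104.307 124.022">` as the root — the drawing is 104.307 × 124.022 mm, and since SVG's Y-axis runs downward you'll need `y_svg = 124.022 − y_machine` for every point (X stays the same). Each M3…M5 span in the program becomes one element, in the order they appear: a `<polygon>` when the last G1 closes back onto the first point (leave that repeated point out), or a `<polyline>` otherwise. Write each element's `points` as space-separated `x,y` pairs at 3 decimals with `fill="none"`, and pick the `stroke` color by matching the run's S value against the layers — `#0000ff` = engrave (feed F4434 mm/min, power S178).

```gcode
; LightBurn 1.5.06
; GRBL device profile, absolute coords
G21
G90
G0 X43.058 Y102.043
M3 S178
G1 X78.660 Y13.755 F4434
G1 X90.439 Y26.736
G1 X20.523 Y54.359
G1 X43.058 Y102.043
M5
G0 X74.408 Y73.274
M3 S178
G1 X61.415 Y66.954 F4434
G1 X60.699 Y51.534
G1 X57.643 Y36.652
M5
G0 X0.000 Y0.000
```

y_svg = 124.022 − y_m. Every run uses S178, so all elements get stroke `#0000ff` (engrave).

[1] closed run; points: 43.058,21.979 78.660,110.267 90.439,97.286 20.523,69.663

[2] open run; points: 74.408,50.748 61.415,57.068 60.699,72.488 57.643,87.370

<svg xmlns="http://www.w3.org/2000/svg" width="104.307mm" height="124.022mm" viewBox="0 0 104.307 124.022">
  <polygon points="43.058,21.979 78.660,110.267 90.439,97.286 20.523,69.663" fill="none" stroke="#0000ff"/>
  <polyline points="74.408,50.748 61.415,57.068 60.699,72.488 57.643,87.370" fill="none" stroke="#0000ff"/>
</svg>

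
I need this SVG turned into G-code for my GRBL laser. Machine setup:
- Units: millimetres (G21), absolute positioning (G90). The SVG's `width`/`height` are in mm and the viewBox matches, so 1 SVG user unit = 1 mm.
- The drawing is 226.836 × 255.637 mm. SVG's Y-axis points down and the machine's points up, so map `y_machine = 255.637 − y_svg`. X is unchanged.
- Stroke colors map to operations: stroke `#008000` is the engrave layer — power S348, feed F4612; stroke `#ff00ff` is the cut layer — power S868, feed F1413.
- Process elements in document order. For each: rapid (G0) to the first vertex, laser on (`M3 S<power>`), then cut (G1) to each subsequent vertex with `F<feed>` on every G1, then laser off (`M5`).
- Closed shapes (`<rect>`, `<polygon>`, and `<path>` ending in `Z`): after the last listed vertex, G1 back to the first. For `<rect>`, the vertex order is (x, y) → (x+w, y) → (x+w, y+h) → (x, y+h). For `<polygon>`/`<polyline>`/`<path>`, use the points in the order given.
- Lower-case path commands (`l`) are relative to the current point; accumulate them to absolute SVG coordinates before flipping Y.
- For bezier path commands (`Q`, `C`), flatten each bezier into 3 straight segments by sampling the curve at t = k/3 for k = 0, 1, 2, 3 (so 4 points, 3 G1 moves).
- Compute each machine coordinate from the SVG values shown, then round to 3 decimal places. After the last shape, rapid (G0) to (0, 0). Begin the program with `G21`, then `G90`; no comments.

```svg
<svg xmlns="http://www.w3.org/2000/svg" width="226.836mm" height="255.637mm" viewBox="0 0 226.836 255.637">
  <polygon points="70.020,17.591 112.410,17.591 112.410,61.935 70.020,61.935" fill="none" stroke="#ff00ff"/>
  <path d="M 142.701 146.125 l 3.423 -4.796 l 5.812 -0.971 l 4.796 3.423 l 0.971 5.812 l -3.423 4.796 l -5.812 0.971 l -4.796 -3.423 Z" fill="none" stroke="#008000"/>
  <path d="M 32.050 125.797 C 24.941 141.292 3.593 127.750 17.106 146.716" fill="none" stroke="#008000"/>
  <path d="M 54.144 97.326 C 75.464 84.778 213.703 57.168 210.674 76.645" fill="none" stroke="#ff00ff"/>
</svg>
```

G21
G90
G0 X70.020 Y238.046
M3 S868
G1 X112.410 Y238.046 F1413
G1 X112.410 Y193.702 F1413
G1 X70.020 Y193.702 F1413
G1 X70.020 Y238.046 F1413
M5
G0 X142.701 Y109.512
M3 S348
G1 X146.124 Y114.308 F4612
G1 X151.936 Y115.279 F4612
G1 X156.732 Y111.856 F4612
G1 X157.703 Y106.044 F4612
G1 X154.280 Y101.248 F4612
G1 X148.468 Y100.277 F4612
G1 X143.672 Y103.700 F4612
G1 X142.701 Y109.512 F4612
M5
G0 X32.050 Y129.840
M3 S348
G1 X22.013 Y121.745 F4612
G1 X13.395 Y119.330 F4612
G1 X17.106 Y108.921 F4612
M5
G0 X54.144 Y158.311
M3 S868
G1 X104.875 Y173.578 F1413
G1 X176.176 Y185.075 F1413
G1 X210.674 Y178.992 F1413
M5
G0 X0.000 Y0.000

1 u = 1 mm; y_m = 255.637 − y.

[1] `<polygon>` rectangle, #ff00ff→cut S868 F1413: (70.020,238.046) → (112.410,238.046) → (112.410,193.702) → (70.020,193.702) → (70.020,238.046) (closed)

[2] `<path>` regular polygon, #008000→engrave S348 F4612: (142.701,109.512) → (146.124,114.308) → (151.936,115.279) → (156.732,111.856) → (157.703,106.044) → (154.280,101.248) → (148.468,100.277) → (143.672,103.700) → (142.701,109.512) (closed)

[3] `<path>` cubic bezier, #008000→engrave S348 F4612: (32.050,129.840) → (22.013,121.745) → (13.395,119.330) → (17.106,108.921)

[4] `<path>` cubic bezier, #ff00ff→cut S868 F1413: (54.144,158.311) → (104.875,173.578) → (176.176,185.075) → (210.674,178.992)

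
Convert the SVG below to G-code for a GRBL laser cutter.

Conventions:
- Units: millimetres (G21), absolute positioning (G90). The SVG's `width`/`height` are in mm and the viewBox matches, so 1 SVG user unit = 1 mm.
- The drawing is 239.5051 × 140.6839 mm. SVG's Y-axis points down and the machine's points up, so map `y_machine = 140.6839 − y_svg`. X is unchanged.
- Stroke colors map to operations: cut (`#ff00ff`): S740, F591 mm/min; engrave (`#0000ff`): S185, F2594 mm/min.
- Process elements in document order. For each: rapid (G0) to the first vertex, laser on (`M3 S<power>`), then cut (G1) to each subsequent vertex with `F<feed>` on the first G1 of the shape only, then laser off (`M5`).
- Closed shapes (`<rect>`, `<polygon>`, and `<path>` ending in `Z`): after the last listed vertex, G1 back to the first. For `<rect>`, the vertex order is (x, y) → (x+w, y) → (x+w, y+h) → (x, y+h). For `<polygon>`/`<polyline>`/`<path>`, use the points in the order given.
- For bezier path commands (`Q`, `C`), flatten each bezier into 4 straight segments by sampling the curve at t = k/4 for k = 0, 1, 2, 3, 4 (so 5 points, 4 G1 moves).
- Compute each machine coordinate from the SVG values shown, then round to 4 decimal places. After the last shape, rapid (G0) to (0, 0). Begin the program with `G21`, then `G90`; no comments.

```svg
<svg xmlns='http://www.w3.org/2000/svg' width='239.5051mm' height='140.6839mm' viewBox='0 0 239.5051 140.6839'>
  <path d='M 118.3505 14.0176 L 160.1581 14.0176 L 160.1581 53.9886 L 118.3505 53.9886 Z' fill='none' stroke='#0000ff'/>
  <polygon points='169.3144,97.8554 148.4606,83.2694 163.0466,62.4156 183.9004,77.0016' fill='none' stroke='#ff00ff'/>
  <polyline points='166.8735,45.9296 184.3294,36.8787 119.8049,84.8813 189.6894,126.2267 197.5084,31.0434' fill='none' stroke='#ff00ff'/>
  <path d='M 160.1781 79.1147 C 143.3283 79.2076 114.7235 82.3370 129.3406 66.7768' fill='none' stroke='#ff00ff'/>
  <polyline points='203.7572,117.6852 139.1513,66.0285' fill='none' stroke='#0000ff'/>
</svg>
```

viewBox `0 0 239.5051 140.6839` with mm width/height → 1 unit = 1 mm. Flip: y_m = 140.6839 − y_svg.

**Shape 1** — `<path>` rectangle, stroke `#0000ff` → engrave (S185, F2594). Machine vertices: (118.3505,126.6663) → (160.1581,126.6663) → (160.1581,86.6953) → (118.3505,86.6953) → (118.3505,126.6663). Closed: final G1 returns to the first vertex.

**Shape 2** — `<polygon>` regular polygon, stroke `#ff00ff` → cut (S740, F591). Machine vertices: (169.3144,42.8285) → (148.4606,57.4145) → (163.0466,78.2683) → (183.9004,63.6823) → (169.3144,42.8285). Closed: final G1 returns to the first vertex.

**Shape 3** — `<polyline>` open polyline, stroke `#ff00ff` → cut (S740, F591). Machine vertices: (166.8735,94.7543) → (184.3294,103.8052) → (119.8049,55.8026) → (189.6894,14.4572) → (197.5084,109.6405). Open path.

**Shape 4** — `<path>` cubic bezier, stroke `#ff00ff` → cut (S740, F591). Control points (SVG): P0=(160.1781,79.1147), P1=(143.3283,79.2076), P2=(114.7235,82.3370), P3=(129.3406,66.7768); sampled at t=k/4. Machine vertices: (160.1781,61.5692) → (146.1957,61.2697) → (132.9593,61.8682) → (125.6229,65.4018) → (129.3406,73.9071). Open path.

**Shape 5** — `<polyline>` line segment, stroke `#0000ff` → engrave (S185, F2594). Machine vertices: (203.7572,22.9987) → (139.1513,74.6554). Open path.

G21
G90
G0 X118.3505 Y126.6663
M3 S185
G1 X160.1581 Y126.6663 F2594
G1 X160.1581 Y86.6953
G1 X118.3505 Y86.6953
G1 X118.3505 Y126.6663
M5
G0 X169.3144 Y42.8285
M3 S740
G1 X148.4606 Y57.4145 F591
G1 X163.0466 Y78.2683
G1 X183.9004 Y63.6823
G1 X169.3144 Y42.8285
M5
G0 X166.8735 Y94.7543
M3 S740
G1 X184.3294 Y103.8052 F591
G1 X119.8049 Y55.8026
G1 X189.6894 Y14.4572
G1 X197.5084 Y109.6405
M5
G0 X160.1781 Y61.5692
M3 S740
G1 X146.1957 Y61.2697 F591
G1 X132.9593 Y61.8682
G1 X125.6229 Y65.4018
G1 X129.3406 Y73.9071
M5
G0 X203.7572 Y22.9987
M3 S185
G1 X139.1513 Y74.6554 F2594
M5
G0 X0.0000 Y0.0000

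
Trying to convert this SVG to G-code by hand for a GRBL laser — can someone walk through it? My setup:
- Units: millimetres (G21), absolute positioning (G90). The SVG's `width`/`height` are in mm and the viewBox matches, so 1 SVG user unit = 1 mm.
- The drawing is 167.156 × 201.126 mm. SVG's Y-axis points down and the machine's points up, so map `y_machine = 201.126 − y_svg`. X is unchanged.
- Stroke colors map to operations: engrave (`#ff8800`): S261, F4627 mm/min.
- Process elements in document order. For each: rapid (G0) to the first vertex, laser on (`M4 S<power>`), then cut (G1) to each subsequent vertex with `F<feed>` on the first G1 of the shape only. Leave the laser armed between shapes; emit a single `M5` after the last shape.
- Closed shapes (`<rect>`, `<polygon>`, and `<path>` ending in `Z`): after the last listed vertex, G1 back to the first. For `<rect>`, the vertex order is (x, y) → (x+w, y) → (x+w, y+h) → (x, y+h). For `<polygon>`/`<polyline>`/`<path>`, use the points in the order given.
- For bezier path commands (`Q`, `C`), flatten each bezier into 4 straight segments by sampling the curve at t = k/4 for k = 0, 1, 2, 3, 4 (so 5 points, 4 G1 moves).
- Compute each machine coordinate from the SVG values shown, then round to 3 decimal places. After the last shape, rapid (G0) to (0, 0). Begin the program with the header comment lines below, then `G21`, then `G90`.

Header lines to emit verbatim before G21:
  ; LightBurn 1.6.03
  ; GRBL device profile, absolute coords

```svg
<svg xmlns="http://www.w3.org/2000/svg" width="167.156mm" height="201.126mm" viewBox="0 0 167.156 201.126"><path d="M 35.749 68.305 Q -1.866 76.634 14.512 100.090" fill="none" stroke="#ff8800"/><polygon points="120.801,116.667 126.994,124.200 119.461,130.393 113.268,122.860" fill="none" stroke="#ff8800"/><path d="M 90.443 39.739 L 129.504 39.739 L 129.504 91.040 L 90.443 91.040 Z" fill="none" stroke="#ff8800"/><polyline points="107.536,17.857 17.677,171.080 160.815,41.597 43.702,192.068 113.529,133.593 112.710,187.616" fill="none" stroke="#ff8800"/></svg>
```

Since the viewBox matches the mm dimensions, user units are millimetres directly. The only transform is the Y-flip y_m = 201.126 − y_svg.

Shape 1 is a quadratic bezier drawn with `<path>`. Its stroke #ff8800 means engrave at S261, F4627. After flipping Y the toolpath is (35.749,132.821) → (20.316,127.711) → (11.632,120.710) → (9.698,111.819) → (14.512,101.036).

Shape 2 is a regular polygon drawn with `<polygon>`. Its stroke #ff8800 means engrave at S261, F4627. After flipping Y the toolpath is (120.801,84.459) → (126.994,76.926) → (119.461,70.733) → (113.268,78.266) → (120.801,84.459), returning to the start.

Shape 3 is a rectangle drawn with `<path>`. Its stroke #ff8800 means engrave at S261, F4627. After flipping Y the toolpath is (90.443,161.387) → (129.504,161.387) → (129.504,110.086) → (90.443,110.086) → (90.443,161.387), returning to the start.

Shape 4 is a open polyline drawn with `<polyline>`. Its stroke #ff8800 means engrave at S261, F4627. After flipping Y the toolpath is (107.536,183.269) → (17.677,30.046) → (160.815,159.529) → (43.702,9.058) → (113.529,67.533) → (112.710,13.510).

; LightBurn 1.6.03
; GRBL device profile, absolute coords
G21
G90
G0 X35.749 Y132.821
M4 S261
G1 X20.316 Y127.711 F4627
G1 X11.632 Y120.710
G1 X9.698 Y111.819
G1 X14.512 Y101.036
G0 X120.801 Y84.459
M4 S261
G1 X126.994 Y76.926 F4627
G1 X119.461 Y70.733
G1 X113.268 Y78.266
G1 X120.801 Y84.459
G0 X90.443 Y161.387
M4 S261
G1 X129.504 Y161.387 F4627
G1 X129.504 Y110.086
G1 X90.443 Y110.086
G1 X90.443 Y161.387
G0 X107.536 Y183.269
M4 S261
G1 X17.677 Y30.046 F4627
G1 X160.815 Y159.529
G1 X43.702 Y9.058
G1 X113.529 Y67.533
G1 X112.710 Y13.510
M5
G0 X0.000 Y0.000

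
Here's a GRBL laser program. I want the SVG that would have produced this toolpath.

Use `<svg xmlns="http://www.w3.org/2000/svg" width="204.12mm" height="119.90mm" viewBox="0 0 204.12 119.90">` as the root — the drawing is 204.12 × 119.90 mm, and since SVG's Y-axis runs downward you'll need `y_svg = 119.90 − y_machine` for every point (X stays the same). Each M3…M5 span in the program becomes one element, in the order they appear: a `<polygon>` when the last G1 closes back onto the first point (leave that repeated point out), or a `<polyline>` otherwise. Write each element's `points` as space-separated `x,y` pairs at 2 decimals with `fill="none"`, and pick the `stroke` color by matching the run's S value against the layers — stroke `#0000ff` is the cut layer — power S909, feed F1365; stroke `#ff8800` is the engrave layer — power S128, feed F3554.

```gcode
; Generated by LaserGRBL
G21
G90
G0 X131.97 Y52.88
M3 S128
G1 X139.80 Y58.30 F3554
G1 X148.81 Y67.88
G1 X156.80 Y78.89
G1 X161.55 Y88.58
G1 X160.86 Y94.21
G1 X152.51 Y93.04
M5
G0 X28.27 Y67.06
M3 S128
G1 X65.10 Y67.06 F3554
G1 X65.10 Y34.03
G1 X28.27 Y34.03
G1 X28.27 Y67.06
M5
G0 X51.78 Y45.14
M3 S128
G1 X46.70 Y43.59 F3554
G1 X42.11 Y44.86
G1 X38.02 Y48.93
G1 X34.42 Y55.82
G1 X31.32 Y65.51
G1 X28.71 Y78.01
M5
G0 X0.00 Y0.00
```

<svg xmlns="http://www.w3.org/2000/svg" width="204.12mm" height="119.90mm" viewBox="0 0 204.12 119.90">
  <polyline points="131.97,67.02 139.80,61.60 148.81,52.02 156.80,41.01 161.55,31.32 160.86,25.69 152.51,26.86" fill="none" stroke="#ff8800"/>
  <polygon points="28.27,52.84 65.10,52.84 65.10,85.87 28.27,85.87" fill="none" stroke="#ff8800"/>
  <polyline points="51.78,74.76 46.70,76.31 42.11,75.04 38.02,70.97 34.42,64.08 31.32,54.39 28.71,41.89" fill="none" stroke="#ff8800"/>
</svg>

Each laser-on run becomes one SVG element. Flip Y back into SVG space with y_svg = 119.90 − y_machine. Every run uses S128, so all elements get stroke `#ff8800` (engrave).

Run 1: The run is open, so emit a `<polyline>` with points (Y-flipped): 131.97,67.02 139.80,61.60 148.81,52.02 156.80,41.01 161.55,31.32 160.86,25.69 152.51,26.86.

Run 2: The run returns to its start, so emit a `<polygon>` with points (Y-flipped): 28.27,52.84 65.10,52.84 65.10,85.87 28.27,85.87.

Run 3: The run is open, so emit a `<polyline>` with points (Y-flipped): 51.78,74.76 46.70,76.31 42.11,75.04 38.02,70.97 34.42,64.08 31.32,54.39 28.71,41.89.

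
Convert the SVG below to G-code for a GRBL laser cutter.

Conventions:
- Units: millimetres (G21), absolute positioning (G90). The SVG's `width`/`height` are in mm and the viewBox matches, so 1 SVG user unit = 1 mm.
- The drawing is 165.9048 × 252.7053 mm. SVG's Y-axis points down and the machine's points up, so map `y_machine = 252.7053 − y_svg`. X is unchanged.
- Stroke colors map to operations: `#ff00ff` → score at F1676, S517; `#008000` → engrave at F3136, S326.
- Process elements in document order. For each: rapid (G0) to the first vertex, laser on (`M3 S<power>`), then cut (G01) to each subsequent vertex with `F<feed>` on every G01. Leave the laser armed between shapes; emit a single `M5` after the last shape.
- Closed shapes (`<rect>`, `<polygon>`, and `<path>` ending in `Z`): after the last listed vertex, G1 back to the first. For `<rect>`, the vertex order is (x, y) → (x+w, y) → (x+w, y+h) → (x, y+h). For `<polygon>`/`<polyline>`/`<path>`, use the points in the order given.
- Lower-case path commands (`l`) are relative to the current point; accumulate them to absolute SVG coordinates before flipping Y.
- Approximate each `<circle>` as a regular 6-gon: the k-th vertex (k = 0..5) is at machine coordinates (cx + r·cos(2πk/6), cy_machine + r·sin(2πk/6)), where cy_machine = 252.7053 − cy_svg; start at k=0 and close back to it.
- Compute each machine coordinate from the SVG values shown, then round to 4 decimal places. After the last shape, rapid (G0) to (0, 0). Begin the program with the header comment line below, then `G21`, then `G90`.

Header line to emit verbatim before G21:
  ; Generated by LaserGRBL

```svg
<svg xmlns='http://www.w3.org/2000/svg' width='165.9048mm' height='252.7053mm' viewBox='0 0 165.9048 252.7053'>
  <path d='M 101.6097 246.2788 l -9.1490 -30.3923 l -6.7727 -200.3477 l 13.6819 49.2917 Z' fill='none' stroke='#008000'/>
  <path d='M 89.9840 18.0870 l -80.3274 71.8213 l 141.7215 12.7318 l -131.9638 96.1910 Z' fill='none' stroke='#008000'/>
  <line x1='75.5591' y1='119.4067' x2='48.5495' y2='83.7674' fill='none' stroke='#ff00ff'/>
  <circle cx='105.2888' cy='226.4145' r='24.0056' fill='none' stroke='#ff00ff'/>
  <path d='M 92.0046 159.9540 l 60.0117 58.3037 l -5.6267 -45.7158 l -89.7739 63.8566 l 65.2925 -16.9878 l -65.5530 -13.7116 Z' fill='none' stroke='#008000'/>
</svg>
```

1 u = 1 mm; y_m = 252.7053 − y.

[1] `<path>` closed polygon, #008000→engrave S326 F3136: (101.6097,6.4265) → (92.4607,36.8188) → (85.6880,237.1665) → (99.3699,187.8748) → (101.6097,6.4265) (closed)

[2] `<path>` closed polygon, #008000→engrave S326 F3136: (89.9840,234.6183) → (9.6566,162.7970) → (151.3781,150.0652) → (19.4143,53.8742) → (89.9840,234.6183) (closed)

[3] `<line>` line segment, #ff00ff→score S517 F1676: (75.5591,133.2986) → (48.5495,168.9379)

[4] `<circle>` circle, #ff00ff→score S517 F1676: (129.2944,26.2908) → (117.2916,47.0803) → (93.2860,47.0803) → (81.2832,26.2908) → (93.2860,5.5013) → (117.2916,5.5013) → (129.2944,26.2908) (closed)

[5] `<path>` closed polygon, #008000→engrave S326 F3136: (92.0046,92.7513) → (152.0163,34.4476) → (146.3896,80.1634) → (56.6157,16.3068) → (121.9082,33.2946) → (56.3552,47.0062) → (92.0046,92.7513) (closed)

; Generated by LaserGRBL
G21
G90
G0 X101.6097 Y6.4265
M3 S326
G01 X92.4607 Y36.8188 F3136
G01 X85.6880 Y237.1665 F3136
G01 X99.3699 Y187.8748 F3136
G01 X101.6097 Y6.4265 F3136
G0 X89.9840 Y234.6183
M3 S326
G01 X9.6566 Y162.7970 F3136
G01 X151.3781 Y150.0652 F3136
G01 X19.4143 Y53.8742 F3136
G01 X89.9840 Y234.6183 F3136
G0 X75.5591 Y133.2986
M3 S517
G01 X48.5495 Y168.9379 F1676
G0 X129.2944 Y26.2908
M3 S517
G01 X117.2916 Y47.0803 F1676
G01 X93.2860 Y47.0803 F1676
G01 X81.2832 Y26.2908 F1676
G01 X93.2860 Y5.5013 F1676
G01 X117.2916 Y5.5013 F1676
G01 X129.2944 Y26.2908 F1676
G0 X92.0046 Y92.7513
M3 S326
G01 X152.0163 Y34.4476 F3136
G01 X146.3896 Y80.1634 F3136
G01 X56.6157 Y16.3068 F3136
G01 X121.9082 Y33.2946 F3136
G01 X56.3552 Y47.0062 F3136
G01 X92.0046 Y92.7513 F3136
M5
G0 X0.0000 Y0.0000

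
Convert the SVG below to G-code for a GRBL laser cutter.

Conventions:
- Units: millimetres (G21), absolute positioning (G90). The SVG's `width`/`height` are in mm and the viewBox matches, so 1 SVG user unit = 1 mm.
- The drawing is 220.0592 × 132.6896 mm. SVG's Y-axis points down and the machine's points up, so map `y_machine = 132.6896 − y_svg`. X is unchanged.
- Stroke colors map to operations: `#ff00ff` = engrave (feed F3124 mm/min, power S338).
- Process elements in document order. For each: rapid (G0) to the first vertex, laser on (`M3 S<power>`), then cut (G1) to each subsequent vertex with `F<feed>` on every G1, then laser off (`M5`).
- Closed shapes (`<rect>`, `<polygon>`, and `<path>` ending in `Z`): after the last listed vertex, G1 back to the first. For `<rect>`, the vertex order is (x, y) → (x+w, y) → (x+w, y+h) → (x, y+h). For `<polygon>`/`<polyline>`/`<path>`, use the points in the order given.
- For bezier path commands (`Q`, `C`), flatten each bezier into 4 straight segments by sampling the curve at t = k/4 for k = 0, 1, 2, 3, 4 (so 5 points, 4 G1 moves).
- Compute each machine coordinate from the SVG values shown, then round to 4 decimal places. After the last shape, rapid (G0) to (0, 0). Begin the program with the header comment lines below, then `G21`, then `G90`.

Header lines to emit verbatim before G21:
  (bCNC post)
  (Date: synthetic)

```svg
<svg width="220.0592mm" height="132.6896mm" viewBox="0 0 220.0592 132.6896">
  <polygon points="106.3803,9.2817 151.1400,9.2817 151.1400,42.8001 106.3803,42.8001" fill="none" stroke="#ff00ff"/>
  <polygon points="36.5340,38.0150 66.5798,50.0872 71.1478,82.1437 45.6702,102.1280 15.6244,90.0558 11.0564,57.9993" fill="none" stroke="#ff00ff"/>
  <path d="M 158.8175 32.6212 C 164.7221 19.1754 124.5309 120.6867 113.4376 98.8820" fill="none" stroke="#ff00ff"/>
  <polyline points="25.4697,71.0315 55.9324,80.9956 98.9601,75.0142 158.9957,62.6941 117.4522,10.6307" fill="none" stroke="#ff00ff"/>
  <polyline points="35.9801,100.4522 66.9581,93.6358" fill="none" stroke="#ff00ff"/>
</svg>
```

(bCNC post)
(Date: synthetic)
G21
G90
G0 X106.3803 Y123.4079
M3 S338
G1 X151.1400 Y123.4079 F3124
G1 X151.1400 Y89.8895 F3124
G1 X106.3803 Y89.8895 F3124
G1 X106.3803 Y123.4079 F3124
M5
G0 X36.5340 Y94.6746
M3 S338
G1 X66.5798 Y82.6024 F3124
G1 X71.1478 Y50.5459 F3124
G1 X45.6702 Y30.5616 F3124
G1 X15.6244 Y42.6338 F3124
G1 X11.0564 Y74.6903 F3124
G1 X36.5340 Y94.6746 F3124
M5
G0 X158.8175 Y100.0684
M3 S338
G1 X155.7779 Y92.3213 F3124
G1 X142.5018 Y63.8034 F3124
G1 X126.0385 Y36.8528 F3124
G1 X113.4376 Y33.8076 F3124
M5
G0 X25.4697 Y61.6581
M3 S338
G1 X55.9324 Y51.6940 F3124
G1 X98.9601 Y57.6754 F3124
G1 X158.9957 Y69.9955 F3124
G1 X117.4522 Y122.0589 F3124
M5
G0 X35.9801 Y32.2374
M3 S338
G1 X66.9581 Y39.0538 F3124
M5
G0 X0.0000 Y0.0000

viewBox `0 0 220.0592 132.6896` with mm width/height → 1 unit = 1 mm. Flip: y_m = 132.6896 − y_svg.

**Shape 1** — `<polygon>` rectangle, stroke `#ff00ff` → engrave (S338, F3124). Machine vertices: (106.3803,123.4079) → (151.1400,123.4079) → (151.1400,89.8895) → (106.3803,89.8895) → (106.3803,123.4079). Closed: final G1 returns to the first vertex.

**Shape 2** — `<polygon>` regular polygon, stroke `#ff00ff` → engrave (S338, F3124). Machine vertices: (36.5340,94.6746) → (66.5798,82.6024) → (71.1478,50.5459) → (45.6702,30.5616) → (15.6244,42.6338) → (11.0564,74.6903) → (36.5340,94.6746). Closed: final G1 returns to the first vertex.

**Shape 3** — `<path>` cubic bezier, stroke `#ff00ff` → engrave (S338, F3124). Control points (SVG): P0=(158.8175,32.6212), P1=(164.7221,19.1754), P2=(124.5309,120.6867), P3=(113.4376,98.8820); sampled at t=k/4. Machine vertices: (158.8175,100.0684) → (155.7779,92.3213) → (142.5018,63.8034) → (126.0385,36.8528) → (113.4376,33.8076). Open path.

**Shape 4** — `<polyline>` open polyline, stroke `#ff00ff` → engrave (S338, F3124). Machine vertices: (25.4697,61.6581) → (55.9324,51.6940) → (98.9601,57.6754) → (158.9957,69.9955) → (117.4522,122.0589). Open path.

**Shape 5** — `<polyline>` line segment, stroke `#ff00ff` → engrave (S338, F3124). Machine vertices: (35.9801,32.2374) → (66.9581,39.0538). Open path.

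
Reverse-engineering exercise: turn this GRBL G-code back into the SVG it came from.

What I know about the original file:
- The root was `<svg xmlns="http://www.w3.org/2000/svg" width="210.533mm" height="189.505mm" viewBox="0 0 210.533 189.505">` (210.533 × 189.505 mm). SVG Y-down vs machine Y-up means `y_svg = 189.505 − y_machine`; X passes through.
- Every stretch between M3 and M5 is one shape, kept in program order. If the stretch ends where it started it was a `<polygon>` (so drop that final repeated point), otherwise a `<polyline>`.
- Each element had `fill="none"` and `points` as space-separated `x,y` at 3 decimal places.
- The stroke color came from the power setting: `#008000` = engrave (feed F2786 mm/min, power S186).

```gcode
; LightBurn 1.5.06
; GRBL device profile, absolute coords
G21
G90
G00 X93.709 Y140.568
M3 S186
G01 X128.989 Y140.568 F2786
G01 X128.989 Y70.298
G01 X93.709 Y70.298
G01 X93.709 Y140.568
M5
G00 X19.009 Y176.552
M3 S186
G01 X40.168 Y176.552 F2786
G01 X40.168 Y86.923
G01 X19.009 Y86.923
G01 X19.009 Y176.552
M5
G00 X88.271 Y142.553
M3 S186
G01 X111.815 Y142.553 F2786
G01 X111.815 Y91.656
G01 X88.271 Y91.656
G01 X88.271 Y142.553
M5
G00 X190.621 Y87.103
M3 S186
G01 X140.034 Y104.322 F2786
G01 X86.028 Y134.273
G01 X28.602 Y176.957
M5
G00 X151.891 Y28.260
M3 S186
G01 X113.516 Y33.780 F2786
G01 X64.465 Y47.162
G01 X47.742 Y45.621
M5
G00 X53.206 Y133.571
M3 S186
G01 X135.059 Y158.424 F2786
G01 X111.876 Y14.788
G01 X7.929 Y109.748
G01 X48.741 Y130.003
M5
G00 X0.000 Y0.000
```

Machine Y-up, SVG Y-down with viewBox height 189.505, so y_svg = 189.505 − y_machine; X carries over. Every run uses S186, so all elements get stroke `#008000` (engrave).

Run 1: The run returns to its start, so emit a `<polygon>` with points (Y-flipped): 93.709,48.937 128.989,48.937 128.989,119.207 93.709,119.207.

Run 2: The run returns to its start, so emit a `<polygon>` with points (Y-flipped): 19.009,12.953 40.168,12.953 40.168,102.582 19.009,102.582.

Run 3: The run returns to its start, so emit a `<polygon>` with points (Y-flipped): 88.271,46.952 111.815,46.952 111.815,97.849 88.271,97.849.

Run 4: The run is open, so emit a `<polyline>` with points (Y-flipped): 190.621,102.402 140.034,85.183 86.028,55.232 28.602,12.548.

Run 5: The run is open, so emit a `<polyline>` with points (Y-flipped): 151.891,161.245 113.516,155.725 64.465,142.343 47.742,143.884.

Run 6: The run is open, so emit a `<polyline>` with points (Y-flipped): 53.206,55.934 135.059,31.081 111.876,174.717 7.929,79.757 48.741,59.502.

<svg xmlns="http://www.w3.org/2000/svg" width="210.533mm" height="189.505mm" viewBox="0 0 210.533 189.505">
  <polygon points="93.709,48.937 128.989,48.937 128.989,119.207 93.709,119.207" fill="none" stroke="#008000"/>
  <polygon points="19.009,12.953 40.168,12.953 40.168,102.582 19.009,102.582" fill="none" stroke="#008000"/>
  <polygon points="88.271,46.952 111.815,46.952 111.815,97.849 88.271,97.849" fill="none" stroke="#008000"/>
  <polyline points="190.621,102.402 140.034,85.183 86.028,55.232 28.602,12.548" fill="none" stroke="#008000"/>
  <polyline points="151.891,161.245 113.516,155.725 64.465,142.343 47.742,143.884" fill="none" stroke="#008000"/>
  <polyline points="53.206,55.934 135.059,31.081 111.876,174.717 7.929,79.757 48.741,59.502" fill="none" stroke="#008000"/>
</svg>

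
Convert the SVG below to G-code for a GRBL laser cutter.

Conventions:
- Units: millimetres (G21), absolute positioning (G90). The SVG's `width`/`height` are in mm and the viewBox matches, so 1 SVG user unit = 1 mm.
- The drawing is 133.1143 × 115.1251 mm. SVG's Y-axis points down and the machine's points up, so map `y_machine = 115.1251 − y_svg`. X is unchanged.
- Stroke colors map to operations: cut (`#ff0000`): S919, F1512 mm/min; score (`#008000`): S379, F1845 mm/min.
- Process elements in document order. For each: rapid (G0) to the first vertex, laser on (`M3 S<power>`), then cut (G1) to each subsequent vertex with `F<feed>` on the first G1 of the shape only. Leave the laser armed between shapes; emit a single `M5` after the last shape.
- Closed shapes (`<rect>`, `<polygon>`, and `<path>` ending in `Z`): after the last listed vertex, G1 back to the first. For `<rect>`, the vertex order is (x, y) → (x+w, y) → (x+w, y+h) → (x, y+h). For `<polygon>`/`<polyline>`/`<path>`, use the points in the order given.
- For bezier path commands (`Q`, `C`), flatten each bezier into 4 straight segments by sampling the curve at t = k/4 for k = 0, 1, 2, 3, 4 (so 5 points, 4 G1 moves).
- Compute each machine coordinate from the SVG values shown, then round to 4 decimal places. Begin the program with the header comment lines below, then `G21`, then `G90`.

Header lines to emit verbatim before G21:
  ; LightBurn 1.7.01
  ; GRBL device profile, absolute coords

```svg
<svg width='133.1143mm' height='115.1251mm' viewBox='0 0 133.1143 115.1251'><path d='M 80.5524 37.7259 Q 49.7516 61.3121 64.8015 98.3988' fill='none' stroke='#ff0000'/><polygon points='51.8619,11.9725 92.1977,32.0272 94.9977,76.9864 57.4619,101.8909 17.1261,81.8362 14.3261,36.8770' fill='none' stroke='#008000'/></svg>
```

; LightBurn 1.7.01
; GRBL device profile, absolute coords
G21
G90
G0 X80.5524 Y77.3992
M3 S919
G1 X68.0177 Y64.7623 F1512
G1 X61.2143 Y50.4379
G1 X60.1422 Y34.4259
G1 X64.8015 Y16.7263
G0 X51.8619 Y103.1526
M3 S379
G1 X92.1977 Y83.0979 F1845
G1 X94.9977 Y38.1387
G1 X57.4619 Y13.2342
G1 X17.1261 Y33.2889
G1 X14.3261 Y78.2481
G1 X51.8619 Y103.1526
M5

viewBox `0 0 133.1143 115.1251` with mm width/height → 1 unit = 1 mm. Flip: y_m = 115.1251 − y_svg.

**Shape 1** — `<path>` quadratic bezier, stroke `#ff0000` → cut (S919, F1512). Control points (SVG): P0=(80.5524,37.7259), P1=(49.7516,61.3121), P2=(64.8015,98.3988); sampled at t=k/4. Machine vertices: (80.5524,77.3992) → (68.0177,64.7623) → (61.2143,50.4379) → (60.1422,34.4259) → (64.8015,16.7263). Open path.

**Shape 2** — `<polygon>` regular polygon, stroke `#008000` → score (S379, F1845). Machine vertices: (51.8619,103.1526) → (92.1977,83.0979) → (94.9977,38.1387) → (57.4619,13.2342) → (17.1261,33.2889) → (14.3261,78.2481) → (51.8619,103.1526). Closed: final G1 returns to the first vertex.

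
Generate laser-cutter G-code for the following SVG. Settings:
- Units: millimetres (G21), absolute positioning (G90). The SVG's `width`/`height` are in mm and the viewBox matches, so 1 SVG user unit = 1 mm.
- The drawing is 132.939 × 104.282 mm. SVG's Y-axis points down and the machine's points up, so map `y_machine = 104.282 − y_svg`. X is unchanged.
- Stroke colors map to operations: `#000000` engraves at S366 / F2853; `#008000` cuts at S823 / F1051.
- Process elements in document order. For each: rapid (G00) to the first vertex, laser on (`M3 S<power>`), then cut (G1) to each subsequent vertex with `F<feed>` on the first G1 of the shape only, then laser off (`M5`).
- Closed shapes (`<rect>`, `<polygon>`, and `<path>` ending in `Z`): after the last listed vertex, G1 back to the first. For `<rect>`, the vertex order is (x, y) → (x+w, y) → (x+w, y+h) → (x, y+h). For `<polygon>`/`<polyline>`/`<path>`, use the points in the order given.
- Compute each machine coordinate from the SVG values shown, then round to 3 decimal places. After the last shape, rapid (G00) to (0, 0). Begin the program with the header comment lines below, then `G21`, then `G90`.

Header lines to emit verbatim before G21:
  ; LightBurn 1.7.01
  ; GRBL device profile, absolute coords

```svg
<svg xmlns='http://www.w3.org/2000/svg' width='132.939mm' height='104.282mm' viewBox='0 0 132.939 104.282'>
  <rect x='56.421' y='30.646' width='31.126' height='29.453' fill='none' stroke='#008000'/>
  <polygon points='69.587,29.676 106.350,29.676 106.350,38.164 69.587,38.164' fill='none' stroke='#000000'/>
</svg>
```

Since the viewBox matches the mm dimensions, user units are millimetres directly. The only transform is the Y-flip y_m = 104.282 − y_svg.

Shape 1 is a rectangle drawn with `<rect>`. Its stroke #008000 means cut at S823, F1051. After flipping Y the toolpath is (56.421,73.636) → (87.547,73.636) → (87.547,44.183) → (56.421,44.183) → (56.421,73.636), returning to the start.

Shape 2 is a rectangle drawn with `<polygon>`. Its stroke #000000 means engrave at S366, F2853. After flipping Y the toolpath is (69.587,74.606) → (106.350,74.606) → (106.350,66.118) → (69.587,66.118) → (69.587,74.606), returning to the start.

; LightBurn 1.7.01
; GRBL device profile, absolute coords
G21
G90
G00 X56.421 Y73.636
M3 S823
G1 X87.547 Y73.636 F1051
G1 X87.547 Y44.183
G1 X56.421 Y44.183
G1 X56.421 Y73.636
M5
G00 X69.587 Y74.606
M3 S366
G1 X106.350 Y74.606 F2853
G1 X106.350 Y66.118
G1 X69.587 Y66.118
G1 X69.587 Y74.606
M5
G00 X0.000 Y0.000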